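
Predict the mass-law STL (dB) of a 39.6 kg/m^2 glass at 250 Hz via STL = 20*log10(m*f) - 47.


Mass law: STL = 20 * log10(m * f) - 47
  m * f = 39.6 * 250 = 9900
  log10(9900) = 3.99564
  STL = 20 * 3.99564 - 47 = 79.9128 - 47 = 32.9 dB

32.9 dB


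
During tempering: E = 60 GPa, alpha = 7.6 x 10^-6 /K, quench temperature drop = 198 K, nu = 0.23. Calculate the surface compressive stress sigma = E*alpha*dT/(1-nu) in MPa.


Tempering stress: sigma = E * alpha * dT / (1 - nu)
  E (MPa) = 60 * 1000 = 60000
  Numerator = 60000 * (7.6 x 10^-6) * 198 = 90.288
  Denominator = 1 - 0.23 = 0.77
  sigma = 90.288 / 0.77 = 117.3 MPa

117.3 MPa


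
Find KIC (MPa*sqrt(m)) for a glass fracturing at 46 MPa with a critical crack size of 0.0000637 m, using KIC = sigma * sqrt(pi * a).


Fracture toughness: KIC = sigma * sqrt(pi * a)
  pi * a = pi * 0.0000637 = 0.000200119
  sqrt(pi * a) = 0.014146
  KIC = 46 * 0.014146 = 0.651 MPa*sqrt(m)

0.651 MPa*sqrt(m)


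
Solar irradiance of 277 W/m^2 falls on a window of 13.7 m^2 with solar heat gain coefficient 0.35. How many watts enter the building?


Solar heat gain: Q = Area * SHGC * Irradiance
  Q = 13.7 * 0.35 * 277 = 1328.2 W

1328.2 W


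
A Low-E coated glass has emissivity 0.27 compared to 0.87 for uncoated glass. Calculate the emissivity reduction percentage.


Percentage reduction = (1 - coated/uncoated) * 100
  Ratio = 0.27 / 0.87 = 0.3103
  Reduction = (1 - 0.3103) * 100 = 69.0%

69.0%


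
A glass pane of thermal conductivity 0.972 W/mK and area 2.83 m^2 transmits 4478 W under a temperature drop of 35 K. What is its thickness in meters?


Fourier's law: t = k * A * dT / Q
  t = 0.972 * 2.83 * 35 / 4478
  t = 96.2766 / 4478 = 0.0215 m

0.0215 m


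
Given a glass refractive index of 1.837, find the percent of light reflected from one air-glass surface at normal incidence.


Fresnel reflectance at normal incidence:
  R = ((n - 1)/(n + 1))^2
  (n - 1)/(n + 1) = (1.837 - 1)/(1.837 + 1) = 0.29503
  R = 0.29503^2 = 0.0870427
  R(%) = 0.0870427 * 100 = 8.704%

8.704%


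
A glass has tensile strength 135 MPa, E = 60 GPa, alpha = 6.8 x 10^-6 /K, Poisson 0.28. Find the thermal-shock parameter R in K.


Thermal shock resistance: R = sigma * (1 - nu) / (E * alpha)
  Numerator = 135 * (1 - 0.28) = 97.2
  Denominator = 60 * 1000 * (6.8 x 10^-6) = 0.408
  R = 97.2 / 0.408 = 238.2 K

238.2 K


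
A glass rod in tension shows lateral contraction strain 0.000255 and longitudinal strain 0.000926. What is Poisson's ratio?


Poisson's ratio: nu = lateral strain / axial strain
  nu = 0.000255 / 0.000926 = 0.2754

0.2754


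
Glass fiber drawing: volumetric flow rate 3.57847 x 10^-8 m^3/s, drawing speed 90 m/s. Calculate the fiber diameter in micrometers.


Cross-sectional area from continuity:
  A = Q / v = 3.57847 x 10^-8 / 90 = 3.976078 x 10^-10 m^2
Diameter from circular cross-section:
  d = sqrt(4A / pi) * 10^6 (m -> um)
  d = sqrt(4 * 3.976078 x 10^-10 / pi) * 10^6 = 22.5 um

22.5 um


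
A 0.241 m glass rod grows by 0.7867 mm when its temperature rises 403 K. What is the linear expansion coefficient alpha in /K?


Rearrange dL = alpha * L0 * dT for alpha:
  alpha = dL / (L0 * dT)
  alpha = (0.7867 / 1000) / (0.241 * 403) = 0.0000081 /K = 8.1 x 10^-6 /K

8.1 x 10^-6 /K


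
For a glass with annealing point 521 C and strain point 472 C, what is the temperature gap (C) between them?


Gap = T_anneal - T_strain:
  gap = 521 - 472 = 49 C

49 C


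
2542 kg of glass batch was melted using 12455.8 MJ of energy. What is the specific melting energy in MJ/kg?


Rearrange E = m * s for s:
  s = E / m
  s = 12455.8 / 2542 = 4.9 MJ/kg

4.9 MJ/kg


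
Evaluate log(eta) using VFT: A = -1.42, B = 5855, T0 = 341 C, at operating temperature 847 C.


VFT equation: log(eta) = A + B / (T - T0)
  T - T0 = 847 - 341 = 506
  B / (T - T0) = 5855 / 506 = 11.571
  log(eta) = -1.42 + 11.571 = 10.151

10.151


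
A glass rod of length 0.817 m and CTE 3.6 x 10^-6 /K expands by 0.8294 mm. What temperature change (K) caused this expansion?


Rearrange dL = alpha * L0 * dT for dT:
  dT = dL / (alpha * L0)
  dL (m) = 0.8294 / 1000 = 0.0008294
  dT = 0.0008294 / ((3.6 x 10^-6) * 0.817) = 282.0 K

282.0 K


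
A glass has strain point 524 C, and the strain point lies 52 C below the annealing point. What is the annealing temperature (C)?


T_anneal = T_strain + gap:
  T_anneal = 524 + 52 = 576 C

576 C


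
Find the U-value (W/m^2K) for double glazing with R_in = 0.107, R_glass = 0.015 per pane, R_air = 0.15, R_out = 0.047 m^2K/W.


Total thermal resistance (series):
  R_total = R_in + R_glass + R_air + R_glass + R_out
  R_total = 0.107 + 0.015 + 0.15 + 0.015 + 0.047 = 0.334 m^2K/W
U-value = 1 / R_total = 1 / 0.334 = 2.994 W/m^2K

2.994 W/m^2K


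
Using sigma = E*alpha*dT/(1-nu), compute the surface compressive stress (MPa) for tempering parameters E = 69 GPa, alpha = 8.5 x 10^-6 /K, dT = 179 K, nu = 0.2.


Tempering stress: sigma = E * alpha * dT / (1 - nu)
  E (MPa) = 69 * 1000 = 69000
  Numerator = 69000 * (8.5 x 10^-6) * 179 = 104.9835
  Denominator = 1 - 0.2 = 0.8
  sigma = 104.9835 / 0.8 = 131.2 MPa

131.2 MPa


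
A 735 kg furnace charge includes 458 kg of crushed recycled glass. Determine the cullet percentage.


Cullet ratio = (cullet mass / total batch mass) * 100
  Ratio = 458 / 735 * 100 = 62.31%

62.31%


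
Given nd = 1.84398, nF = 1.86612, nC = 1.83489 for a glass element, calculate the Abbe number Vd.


Abbe number formula: Vd = (nd - 1) / (nF - nC)
  nd - 1 = 1.84398 - 1 = 0.84398
  nF - nC = 1.86612 - 1.83489 = 0.03123
  Vd = 0.84398 / 0.03123 = 27.02

27.02


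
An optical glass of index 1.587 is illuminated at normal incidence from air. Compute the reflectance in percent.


Fresnel reflectance at normal incidence:
  R = ((n - 1)/(n + 1))^2
  (n - 1)/(n + 1) = (1.587 - 1)/(1.587 + 1) = 0.226904
  R = 0.226904^2 = 0.0514854
  R(%) = 0.0514854 * 100 = 5.149%

5.149%


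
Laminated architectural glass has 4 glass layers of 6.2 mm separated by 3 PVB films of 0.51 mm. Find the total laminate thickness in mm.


Total thickness = glass contribution + PVB contribution
  Glass: 4 * 6.2 = 24.8 mm
  PVB: 3 * 0.51 = 1.53 mm
  Total = 24.8 + 1.53 = 26.33 mm

26.33 mm


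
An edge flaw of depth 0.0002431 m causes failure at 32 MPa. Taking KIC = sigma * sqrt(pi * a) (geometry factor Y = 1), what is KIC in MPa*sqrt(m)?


Fracture toughness: KIC = sigma * sqrt(pi * a)
  pi * a = pi * 0.0002431 = 0.000763721
  sqrt(pi * a) = 0.027636
  KIC = 32 * 0.027636 = 0.884 MPa*sqrt(m)

0.884 MPa*sqrt(m)


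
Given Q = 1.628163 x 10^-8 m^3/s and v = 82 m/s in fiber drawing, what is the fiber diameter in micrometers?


Cross-sectional area from continuity:
  A = Q / v = 1.628163 x 10^-8 / 82 = 1.985565 x 10^-10 m^2
Diameter from circular cross-section:
  d = sqrt(4A / pi) * 10^6 (m -> um)
  d = sqrt(4 * 1.985565 x 10^-10 / pi) * 10^6 = 15.9 um

15.9 um


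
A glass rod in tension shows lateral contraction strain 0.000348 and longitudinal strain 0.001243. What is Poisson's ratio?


Poisson's ratio: nu = lateral strain / axial strain
  nu = 0.000348 / 0.001243 = 0.28

0.28


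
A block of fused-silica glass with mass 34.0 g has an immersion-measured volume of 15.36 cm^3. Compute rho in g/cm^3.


Use the definition of density:
  rho = mass / volume
  rho = 34.0 / 15.36 = 2.214 g/cm^3

2.214 g/cm^3


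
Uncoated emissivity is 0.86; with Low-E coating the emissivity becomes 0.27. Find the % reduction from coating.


Percentage reduction = (1 - coated/uncoated) * 100
  Ratio = 0.27 / 0.86 = 0.314
  Reduction = (1 - 0.314) * 100 = 68.6%

68.6%


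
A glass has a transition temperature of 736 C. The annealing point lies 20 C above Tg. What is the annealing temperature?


The annealing temperature is Tg plus the offset:
  T_anneal = 736 + 20 = 756 C

756 C


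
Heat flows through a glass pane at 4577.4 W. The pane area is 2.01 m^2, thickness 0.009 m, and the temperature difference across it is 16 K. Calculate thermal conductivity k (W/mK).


Fourier's law rearranged: k = Q * t / (A * dT)
  Numerator = 4577.4 * 0.009 = 41.1966
  Denominator = 2.01 * 16 = 32.16
  k = 41.1966 / 32.16 = 1.281 W/mK

1.281 W/mK


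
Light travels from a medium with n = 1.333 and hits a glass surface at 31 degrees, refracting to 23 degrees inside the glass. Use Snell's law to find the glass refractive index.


Apply Snell's law: n1 * sin(theta1) = n2 * sin(theta2)
  n2 = n1 * sin(theta1) / sin(theta2)
  sin(31) = 0.515038
  sin(23) = 0.390731
  n2 = 1.333 * 0.515038 / 0.390731 = 1.7571

1.7571


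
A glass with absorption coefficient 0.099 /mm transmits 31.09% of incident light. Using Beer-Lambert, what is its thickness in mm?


Rearrange T = exp(-alpha * thickness):
  thickness = -ln(T) / alpha
  T = 31.09/100 = 0.3109
  ln(T) = -1.16828
  -ln(T) = 1.16828
  thickness = 1.16828 / 0.099 = 11.8 mm

11.8 mm


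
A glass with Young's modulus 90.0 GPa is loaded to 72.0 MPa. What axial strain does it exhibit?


Rearrange E = sigma / epsilon:
  epsilon = sigma / E
  E (MPa) = 90.0 * 1000 = 90000
  epsilon = 72.0 / 90000 = 0.0008

0.0008


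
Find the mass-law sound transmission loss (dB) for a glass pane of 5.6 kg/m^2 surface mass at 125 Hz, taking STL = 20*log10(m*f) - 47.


Mass law: STL = 20 * log10(m * f) - 47
  m * f = 5.6 * 125 = 700
  log10(700) = 2.8451
  STL = 20 * 2.8451 - 47 = 56.902 - 47 = 9.9 dB

9.9 dB


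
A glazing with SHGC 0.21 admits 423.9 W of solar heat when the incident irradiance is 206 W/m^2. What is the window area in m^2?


Rearrange Q = Area * SHGC * Irradiance:
  Area = Q / (SHGC * Irradiance)
  Area = 423.9 / (0.21 * 206) = 9.8 m^2

9.8 m^2


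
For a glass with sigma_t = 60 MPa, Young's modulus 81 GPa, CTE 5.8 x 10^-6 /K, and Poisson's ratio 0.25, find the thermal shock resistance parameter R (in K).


Thermal shock resistance: R = sigma * (1 - nu) / (E * alpha)
  Numerator = 60 * (1 - 0.25) = 45.0
  Denominator = 81 * 1000 * (5.8 x 10^-6) = 0.4698
  R = 45.0 / 0.4698 = 95.8 K

95.8 K


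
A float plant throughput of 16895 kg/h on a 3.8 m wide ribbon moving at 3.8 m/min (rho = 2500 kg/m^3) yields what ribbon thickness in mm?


Ribbon cross-section from mass balance:
  Volume rate = throughput / density = 16895 / 2500 = 6.758 m^3/h
  thickness = volume rate / (speed * 60 * width), i.e.
  thickness = throughput / (60 * speed * width * density) * 1000
  thickness = 16895 / (60 * 3.8 * 3.8 * 2500) * 1000 = 7.8 mm

7.8 mm


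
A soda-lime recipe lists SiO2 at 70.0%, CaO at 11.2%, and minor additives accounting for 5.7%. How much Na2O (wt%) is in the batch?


Pieces sum to 100%:
  Na2O = 100 - (SiO2 + CaO + others)
  Na2O = 100 - (70.0 + 11.2 + 5.7) = 13.1%

13.1%


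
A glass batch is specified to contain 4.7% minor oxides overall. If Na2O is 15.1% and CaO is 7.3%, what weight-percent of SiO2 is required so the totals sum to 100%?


Known pieces sum to 100%:
  SiO2 = 100 - (others + Na2O + CaO)
  SiO2 = 100 - (4.7 + 15.1 + 7.3) = 72.9%

72.9%


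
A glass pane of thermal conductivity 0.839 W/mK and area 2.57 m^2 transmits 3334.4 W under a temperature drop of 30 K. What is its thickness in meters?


Fourier's law: t = k * A * dT / Q
  t = 0.839 * 2.57 * 30 / 3334.4
  t = 64.6869 / 3334.4 = 0.0194 m

0.0194 m


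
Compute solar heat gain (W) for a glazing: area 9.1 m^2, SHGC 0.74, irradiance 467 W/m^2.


Solar heat gain: Q = Area * SHGC * Irradiance
  Q = 9.1 * 0.74 * 467 = 3144.8 W

3144.8 W


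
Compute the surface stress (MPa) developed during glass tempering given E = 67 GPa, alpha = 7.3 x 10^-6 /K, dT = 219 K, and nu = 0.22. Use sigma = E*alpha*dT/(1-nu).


Tempering stress: sigma = E * alpha * dT / (1 - nu)
  E (MPa) = 67 * 1000 = 67000
  Numerator = 67000 * (7.3 x 10^-6) * 219 = 107.1129
  Denominator = 1 - 0.22 = 0.78
  sigma = 107.1129 / 0.78 = 137.3 MPa

137.3 MPa


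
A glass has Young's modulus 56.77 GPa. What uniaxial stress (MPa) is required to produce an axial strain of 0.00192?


Rearrange E = sigma / epsilon:
  sigma = E * epsilon
  E (MPa) = 56.77 * 1000 = 56770
  sigma = 56770 * 0.00192 = 109.0 MPa

109.0 MPa


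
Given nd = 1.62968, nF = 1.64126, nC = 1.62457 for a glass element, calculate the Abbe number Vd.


Abbe number formula: Vd = (nd - 1) / (nF - nC)
  nd - 1 = 1.62968 - 1 = 0.62968
  nF - nC = 1.64126 - 1.62457 = 0.01669
  Vd = 0.62968 / 0.01669 = 37.73

37.73


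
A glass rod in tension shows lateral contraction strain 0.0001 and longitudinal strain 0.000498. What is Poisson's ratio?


Poisson's ratio: nu = lateral strain / axial strain
  nu = 0.0001 / 0.000498 = 0.2008

0.2008


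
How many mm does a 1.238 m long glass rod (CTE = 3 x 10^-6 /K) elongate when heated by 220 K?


Thermal expansion formula: dL = alpha * L0 * dT
  dL = (3 x 10^-6) * 1.238 * 220 = 0.00081708 m
Convert to mm: 0.00081708 * 1000 = 0.8171 mm

0.8171 mm


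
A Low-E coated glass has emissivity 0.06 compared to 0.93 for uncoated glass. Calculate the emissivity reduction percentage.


Percentage reduction = (1 - coated/uncoated) * 100
  Ratio = 0.06 / 0.93 = 0.0645
  Reduction = (1 - 0.0645) * 100 = 93.5%

93.5%


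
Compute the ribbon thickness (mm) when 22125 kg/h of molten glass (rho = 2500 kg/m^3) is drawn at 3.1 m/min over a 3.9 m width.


Ribbon cross-section from mass balance:
  Volume rate = throughput / density = 22125 / 2500 = 8.85 m^3/h
  thickness = volume rate / (speed * 60 * width), i.e.
  thickness = throughput / (60 * speed * width * density) * 1000
  thickness = 22125 / (60 * 3.1 * 3.9 * 2500) * 1000 = 12.2 mm

12.2 mm


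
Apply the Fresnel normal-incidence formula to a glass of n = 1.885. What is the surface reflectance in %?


Fresnel reflectance at normal incidence:
  R = ((n - 1)/(n + 1))^2
  (n - 1)/(n + 1) = (1.885 - 1)/(1.885 + 1) = 0.306759
  R = 0.306759^2 = 0.0941011
  R(%) = 0.0941011 * 100 = 9.41%

9.41%


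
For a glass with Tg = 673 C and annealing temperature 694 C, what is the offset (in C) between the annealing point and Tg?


Offset = T_anneal - Tg:
  offset = 694 - 673 = 21 C

21 C


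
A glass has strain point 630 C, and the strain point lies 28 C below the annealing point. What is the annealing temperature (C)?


T_anneal = T_strain + gap:
  T_anneal = 630 + 28 = 658 C

658 C


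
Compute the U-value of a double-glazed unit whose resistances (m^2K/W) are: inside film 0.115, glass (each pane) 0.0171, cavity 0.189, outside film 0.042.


Total thermal resistance (series):
  R_total = R_in + R_glass + R_air + R_glass + R_out
  R_total = 0.115 + 0.0171 + 0.189 + 0.0171 + 0.042 = 0.3802 m^2K/W
U-value = 1 / R_total = 1 / 0.3802 = 2.63 W/m^2K

2.63 W/m^2K


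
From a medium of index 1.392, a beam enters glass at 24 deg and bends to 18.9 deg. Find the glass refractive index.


Apply Snell's law: n1 * sin(theta1) = n2 * sin(theta2)
  n2 = n1 * sin(theta1) / sin(theta2)
  sin(24) = 0.406737
  sin(18.9) = 0.323917
  n2 = 1.392 * 0.406737 / 0.323917 = 1.7479

1.7479


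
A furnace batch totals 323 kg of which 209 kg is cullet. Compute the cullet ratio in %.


Cullet ratio = (cullet mass / total batch mass) * 100
  Ratio = 209 / 323 * 100 = 64.71%

64.71%


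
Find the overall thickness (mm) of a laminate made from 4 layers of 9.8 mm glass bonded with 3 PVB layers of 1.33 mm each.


Total thickness = glass contribution + PVB contribution
  Glass: 4 * 9.8 = 39.2 mm
  PVB: 3 * 1.33 = 3.99 mm
  Total = 39.2 + 3.99 = 43.19 mm

43.19 mm


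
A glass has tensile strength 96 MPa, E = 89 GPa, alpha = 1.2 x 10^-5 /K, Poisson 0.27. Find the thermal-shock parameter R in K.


Thermal shock resistance: R = sigma * (1 - nu) / (E * alpha)
  Numerator = 96 * (1 - 0.27) = 70.08
  Denominator = 89 * 1000 * (1.2 x 10^-5) = 1.068
  R = 70.08 / 1.068 = 65.6 K

65.6 K


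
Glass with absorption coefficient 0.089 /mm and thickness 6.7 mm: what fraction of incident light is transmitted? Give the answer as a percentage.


Beer-Lambert law: T = exp(-alpha * thickness)
  exponent = -0.089 * 6.7 = -0.5963
  T = exp(-0.5963) = 0.5508
  Percentage = 0.5508 * 100 = 55.08%

55.08%


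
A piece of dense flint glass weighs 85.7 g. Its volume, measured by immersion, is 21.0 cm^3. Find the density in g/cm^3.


Use the definition of density:
  rho = mass / volume
  rho = 85.7 / 21.0 = 4.081 g/cm^3

4.081 g/cm^3


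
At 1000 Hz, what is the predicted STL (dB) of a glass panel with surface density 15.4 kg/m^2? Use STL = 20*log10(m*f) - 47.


Mass law: STL = 20 * log10(m * f) - 47
  m * f = 15.4 * 1000 = 15400
  log10(15400) = 4.18752
  STL = 20 * 4.18752 - 47 = 83.7504 - 47 = 36.8 dB

36.8 dB


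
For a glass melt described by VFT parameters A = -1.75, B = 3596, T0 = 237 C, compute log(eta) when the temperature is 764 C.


VFT equation: log(eta) = A + B / (T - T0)
  T - T0 = 764 - 237 = 527
  B / (T - T0) = 3596 / 527 = 6.824
  log(eta) = -1.75 + 6.824 = 5.074

5.074


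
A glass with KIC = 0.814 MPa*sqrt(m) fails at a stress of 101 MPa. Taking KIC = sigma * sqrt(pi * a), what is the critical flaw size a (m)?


Rearrange KIC = sigma * sqrt(pi * a):
  sqrt(pi * a) = KIC / sigma
  sqrt(pi * a) = 0.814 / 101 = 0.008059
  a = (KIC / sigma)^2 / pi
  a = 0.008059^2 / pi = 0.0000207 m

0.0000207 m


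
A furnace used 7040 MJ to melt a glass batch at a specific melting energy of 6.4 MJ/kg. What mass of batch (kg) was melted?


Rearrange E = m * s for m:
  m = E / s
  m = 7040 / 6.4 = 1100.0 kg

1100.0 kg


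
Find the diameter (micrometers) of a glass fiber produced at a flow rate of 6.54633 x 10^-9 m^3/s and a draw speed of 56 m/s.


Cross-sectional area from continuity:
  A = Q / v = 6.54633 x 10^-9 / 56 = 1.168987 x 10^-10 m^2
Diameter from circular cross-section:
  d = sqrt(4A / pi) * 10^6 (m -> um)
  d = sqrt(4 * 1.168987 x 10^-10 / pi) * 10^6 = 12.2 um

12.2 um


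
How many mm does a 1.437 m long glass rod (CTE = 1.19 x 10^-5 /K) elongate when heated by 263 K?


Thermal expansion formula: dL = alpha * L0 * dT
  dL = (1.19 x 10^-5) * 1.437 * 263 = 0.00449738 m
Convert to mm: 0.00449738 * 1000 = 4.4974 mm

4.4974 mm


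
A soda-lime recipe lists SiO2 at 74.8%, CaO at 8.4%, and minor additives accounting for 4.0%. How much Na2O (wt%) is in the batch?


Pieces sum to 100%:
  Na2O = 100 - (SiO2 + CaO + others)
  Na2O = 100 - (74.8 + 8.4 + 4.0) = 12.8%

12.8%


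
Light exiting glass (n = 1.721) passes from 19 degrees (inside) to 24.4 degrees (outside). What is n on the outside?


Apply Snell's law: n1 * sin(theta1) = n2 * sin(theta2)
  n2 = n1 * sin(theta1) / sin(theta2)
  sin(19) = 0.325568
  sin(24.4) = 0.413104
  n2 = 1.721 * 0.325568 / 0.413104 = 1.3563

1.3563


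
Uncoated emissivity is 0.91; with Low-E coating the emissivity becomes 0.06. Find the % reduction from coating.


Percentage reduction = (1 - coated/uncoated) * 100
  Ratio = 0.06 / 0.91 = 0.0659
  Reduction = (1 - 0.0659) * 100 = 93.4%

93.4%


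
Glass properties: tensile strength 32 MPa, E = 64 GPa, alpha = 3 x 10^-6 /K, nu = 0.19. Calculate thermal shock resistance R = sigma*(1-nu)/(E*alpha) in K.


Thermal shock resistance: R = sigma * (1 - nu) / (E * alpha)
  Numerator = 32 * (1 - 0.19) = 25.92
  Denominator = 64 * 1000 * (3 x 10^-6) = 0.192
  R = 25.92 / 0.192 = 135.0 K

135.0 K


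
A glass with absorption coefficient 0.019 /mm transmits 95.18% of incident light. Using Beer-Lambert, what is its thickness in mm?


Rearrange T = exp(-alpha * thickness):
  thickness = -ln(T) / alpha
  T = 95.18/100 = 0.9518
  ln(T) = -0.0494
  -ln(T) = 0.0494
  thickness = 0.0494 / 0.019 = 2.6 mm

2.6 mm


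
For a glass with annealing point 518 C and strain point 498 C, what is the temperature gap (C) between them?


Gap = T_anneal - T_strain:
  gap = 518 - 498 = 20 C

20 C


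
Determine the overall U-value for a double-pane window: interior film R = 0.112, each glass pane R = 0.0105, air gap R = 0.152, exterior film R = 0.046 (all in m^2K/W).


Total thermal resistance (series):
  R_total = R_in + R_glass + R_air + R_glass + R_out
  R_total = 0.112 + 0.0105 + 0.152 + 0.0105 + 0.046 = 0.331 m^2K/W
U-value = 1 / R_total = 1 / 0.331 = 3.021 W/m^2K

3.021 W/m^2K


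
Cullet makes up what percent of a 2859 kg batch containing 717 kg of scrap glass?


Cullet ratio = (cullet mass / total batch mass) * 100
  Ratio = 717 / 2859 * 100 = 25.08%

25.08%


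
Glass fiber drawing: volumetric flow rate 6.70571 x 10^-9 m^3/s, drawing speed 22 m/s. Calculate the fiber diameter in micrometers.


Cross-sectional area from continuity:
  A = Q / v = 6.70571 x 10^-9 / 22 = 3.04805 x 10^-10 m^2
Diameter from circular cross-section:
  d = sqrt(4A / pi) * 10^6 (m -> um)
  d = sqrt(4 * 3.04805 x 10^-10 / pi) * 10^6 = 19.7 um

19.7 um


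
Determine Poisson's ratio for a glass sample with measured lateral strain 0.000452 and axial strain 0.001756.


Poisson's ratio: nu = lateral strain / axial strain
  nu = 0.000452 / 0.001756 = 0.2574

0.2574


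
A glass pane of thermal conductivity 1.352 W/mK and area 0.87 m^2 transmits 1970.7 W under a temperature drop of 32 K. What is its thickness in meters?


Fourier's law: t = k * A * dT / Q
  t = 1.352 * 0.87 * 32 / 1970.7
  t = 37.63968 / 1970.7 = 0.0191 m

0.0191 m


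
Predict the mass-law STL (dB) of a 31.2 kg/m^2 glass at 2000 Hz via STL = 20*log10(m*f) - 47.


Mass law: STL = 20 * log10(m * f) - 47
  m * f = 31.2 * 2000 = 62400
  log10(62400) = 4.79518
  STL = 20 * 4.79518 - 47 = 95.9036 - 47 = 48.9 dB

48.9 dB


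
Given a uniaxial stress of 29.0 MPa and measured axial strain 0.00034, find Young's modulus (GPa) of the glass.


Young's modulus: E = stress / strain
  E = 29.0 MPa / 0.00034 = 85294.12 MPa
Convert to GPa: 85294.12 / 1000 = 85.29 GPa

85.29 GPa


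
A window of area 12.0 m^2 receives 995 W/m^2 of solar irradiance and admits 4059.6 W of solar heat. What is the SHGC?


Rearrange Q = Area * SHGC * Irradiance:
  SHGC = Q / (Area * Irradiance)
  SHGC = 4059.6 / (12.0 * 995) = 0.34

0.34


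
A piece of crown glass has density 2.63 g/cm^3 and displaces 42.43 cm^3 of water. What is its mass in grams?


Rearrange rho = m / V:
  m = rho * V
  m = 2.63 * 42.43 = 111.591 g

111.591 g


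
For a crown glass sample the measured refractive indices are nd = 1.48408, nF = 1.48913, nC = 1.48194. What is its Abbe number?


Abbe number formula: Vd = (nd - 1) / (nF - nC)
  nd - 1 = 1.48408 - 1 = 0.48408
  nF - nC = 1.48913 - 1.48194 = 0.00719
  Vd = 0.48408 / 0.00719 = 67.33

67.33


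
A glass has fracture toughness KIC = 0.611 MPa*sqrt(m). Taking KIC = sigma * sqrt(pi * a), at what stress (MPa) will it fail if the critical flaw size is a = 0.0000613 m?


Rearrange KIC = sigma * sqrt(pi * a):
  sigma = KIC / sqrt(pi * a)
  sqrt(pi * 0.0000613) = 0.013877
  sigma = 0.611 / 0.013877 = 44.03 MPa

44.03 MPa


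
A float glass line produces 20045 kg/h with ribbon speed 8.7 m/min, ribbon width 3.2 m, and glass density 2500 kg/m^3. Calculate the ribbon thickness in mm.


Ribbon cross-section from mass balance:
  Volume rate = throughput / density = 20045 / 2500 = 8.018 m^3/h
  thickness = volume rate / (speed * 60 * width), i.e.
  thickness = throughput / (60 * speed * width * density) * 1000
  thickness = 20045 / (60 * 8.7 * 3.2 * 2500) * 1000 = 4.8 mm

4.8 mm


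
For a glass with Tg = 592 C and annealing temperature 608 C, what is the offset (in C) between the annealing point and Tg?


Offset = T_anneal - Tg:
  offset = 608 - 592 = 16 C

16 C


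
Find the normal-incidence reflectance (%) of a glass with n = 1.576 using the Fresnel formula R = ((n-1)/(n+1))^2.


Fresnel reflectance at normal incidence:
  R = ((n - 1)/(n + 1))^2
  (n - 1)/(n + 1) = (1.576 - 1)/(1.576 + 1) = 0.223602
  R = 0.223602^2 = 0.0499979
  R(%) = 0.0499979 * 100 = 5.0%

5.0%


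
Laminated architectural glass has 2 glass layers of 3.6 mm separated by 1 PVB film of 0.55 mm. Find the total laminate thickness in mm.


Total thickness = glass contribution + PVB contribution
  Glass: 2 * 3.6 = 7.2 mm
  PVB: 1 * 0.55 = 0.55 mm
  Total = 7.2 + 0.55 = 7.75 mm

7.75 mm


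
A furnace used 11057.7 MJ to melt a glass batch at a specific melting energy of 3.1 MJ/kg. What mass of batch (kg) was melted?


Rearrange E = m * s for m:
  m = E / s
  m = 11057.7 / 3.1 = 3567.0 kg

3567.0 kg


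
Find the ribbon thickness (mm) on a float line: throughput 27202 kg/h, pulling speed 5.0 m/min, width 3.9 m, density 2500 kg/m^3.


Ribbon cross-section from mass balance:
  Volume rate = throughput / density = 27202 / 2500 = 10.8808 m^3/h
  thickness = volume rate / (speed * 60 * width), i.e.
  thickness = throughput / (60 * speed * width * density) * 1000
  thickness = 27202 / (60 * 5.0 * 3.9 * 2500) * 1000 = 9.3 mm

9.3 mm


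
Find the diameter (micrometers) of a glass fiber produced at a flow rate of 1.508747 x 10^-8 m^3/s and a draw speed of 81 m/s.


Cross-sectional area from continuity:
  A = Q / v = 1.508747 x 10^-8 / 81 = 1.862651 x 10^-10 m^2
Diameter from circular cross-section:
  d = sqrt(4A / pi) * 10^6 (m -> um)
  d = sqrt(4 * 1.862651 x 10^-10 / pi) * 10^6 = 15.4 um

15.4 um


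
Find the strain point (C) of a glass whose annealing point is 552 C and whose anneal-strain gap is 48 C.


Strain point = annealing point - difference:
  T_strain = 552 - 48 = 504 C

504 C


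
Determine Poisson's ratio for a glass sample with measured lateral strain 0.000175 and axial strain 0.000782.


Poisson's ratio: nu = lateral strain / axial strain
  nu = 0.000175 / 0.000782 = 0.2238

0.2238


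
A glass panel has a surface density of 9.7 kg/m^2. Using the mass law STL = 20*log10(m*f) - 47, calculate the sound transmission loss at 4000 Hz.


Mass law: STL = 20 * log10(m * f) - 47
  m * f = 9.7 * 4000 = 38800
  log10(38800) = 4.58883
  STL = 20 * 4.58883 - 47 = 91.7766 - 47 = 44.8 dB

44.8 dB


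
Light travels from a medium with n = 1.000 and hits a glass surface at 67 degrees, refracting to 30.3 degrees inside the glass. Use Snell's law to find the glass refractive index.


Apply Snell's law: n1 * sin(theta1) = n2 * sin(theta2)
  n2 = n1 * sin(theta1) / sin(theta2)
  sin(67) = 0.920505
  sin(30.3) = 0.504528
  n2 = 1.000 * 0.920505 / 0.504528 = 1.8245

1.8245


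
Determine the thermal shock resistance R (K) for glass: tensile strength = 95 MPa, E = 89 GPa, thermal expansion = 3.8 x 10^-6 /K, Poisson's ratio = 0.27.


Thermal shock resistance: R = sigma * (1 - nu) / (E * alpha)
  Numerator = 95 * (1 - 0.27) = 69.35
  Denominator = 89 * 1000 * (3.8 x 10^-6) = 0.3382
  R = 69.35 / 0.3382 = 205.1 K

205.1 K


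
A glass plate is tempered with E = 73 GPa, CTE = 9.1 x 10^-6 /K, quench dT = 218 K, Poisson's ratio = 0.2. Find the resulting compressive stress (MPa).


Tempering stress: sigma = E * alpha * dT / (1 - nu)
  E (MPa) = 73 * 1000 = 73000
  Numerator = 73000 * (9.1 x 10^-6) * 218 = 144.8174
  Denominator = 1 - 0.2 = 0.8
  sigma = 144.8174 / 0.8 = 181.0 MPa

181.0 MPa


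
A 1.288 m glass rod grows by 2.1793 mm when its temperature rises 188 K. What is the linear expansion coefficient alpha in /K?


Rearrange dL = alpha * L0 * dT for alpha:
  alpha = dL / (L0 * dT)
  alpha = (2.1793 / 1000) / (1.288 * 188) = 0.000009 /K = 9 x 10^-6 /K

9 x 10^-6 /K


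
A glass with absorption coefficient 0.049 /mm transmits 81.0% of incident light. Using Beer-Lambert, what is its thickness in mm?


Rearrange T = exp(-alpha * thickness):
  thickness = -ln(T) / alpha
  T = 81.0/100 = 0.81
  ln(T) = -0.21072
  -ln(T) = 0.21072
  thickness = 0.21072 / 0.049 = 4.3 mm

4.3 mm


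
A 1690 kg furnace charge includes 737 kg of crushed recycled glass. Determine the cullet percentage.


Cullet ratio = (cullet mass / total batch mass) * 100
  Ratio = 737 / 1690 * 100 = 43.61%

43.61%


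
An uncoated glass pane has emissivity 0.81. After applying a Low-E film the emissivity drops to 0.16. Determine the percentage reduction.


Percentage reduction = (1 - coated/uncoated) * 100
  Ratio = 0.16 / 0.81 = 0.1975
  Reduction = (1 - 0.1975) * 100 = 80.2%

80.2%


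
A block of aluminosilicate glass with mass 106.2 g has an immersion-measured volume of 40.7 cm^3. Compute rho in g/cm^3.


Use the definition of density:
  rho = mass / volume
  rho = 106.2 / 40.7 = 2.609 g/cm^3

2.609 g/cm^3


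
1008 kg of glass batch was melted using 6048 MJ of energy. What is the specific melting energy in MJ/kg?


Rearrange E = m * s for s:
  s = E / m
  s = 6048 / 1008 = 6.0 MJ/kg

6.0 MJ/kg


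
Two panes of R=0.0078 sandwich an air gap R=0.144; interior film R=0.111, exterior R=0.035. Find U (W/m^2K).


Total thermal resistance (series):
  R_total = R_in + R_glass + R_air + R_glass + R_out
  R_total = 0.111 + 0.0078 + 0.144 + 0.0078 + 0.035 = 0.3056 m^2K/W
U-value = 1 / R_total = 1 / 0.3056 = 3.272 W/m^2K

3.272 W/m^2K


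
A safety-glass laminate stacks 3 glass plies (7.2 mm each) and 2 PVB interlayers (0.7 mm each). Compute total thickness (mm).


Total thickness = glass contribution + PVB contribution
  Glass: 3 * 7.2 = 21.6 mm
  PVB: 2 * 0.7 = 1.4 mm
  Total = 21.6 + 1.4 = 23.0 mm

23.0 mm


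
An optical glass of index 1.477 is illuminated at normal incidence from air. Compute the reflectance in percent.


Fresnel reflectance at normal incidence:
  R = ((n - 1)/(n + 1))^2
  (n - 1)/(n + 1) = (1.477 - 1)/(1.477 + 1) = 0.192572
  R = 0.192572^2 = 0.037084
  R(%) = 0.037084 * 100 = 3.708%

3.708%


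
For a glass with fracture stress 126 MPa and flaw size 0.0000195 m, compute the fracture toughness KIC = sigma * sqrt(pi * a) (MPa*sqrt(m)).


Fracture toughness: KIC = sigma * sqrt(pi * a)
  pi * a = pi * 0.0000195 = 0.000061261
  sqrt(pi * a) = 0.007827
  KIC = 126 * 0.007827 = 0.986 MPa*sqrt(m)

0.986 MPa*sqrt(m)


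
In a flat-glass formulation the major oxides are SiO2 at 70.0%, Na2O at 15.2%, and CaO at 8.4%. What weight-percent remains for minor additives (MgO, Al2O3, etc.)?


Sum the three major oxides:
  SiO2 + Na2O + CaO = 70.0 + 15.2 + 8.4 = 93.6%
Subtract from 100%:
  Others = 100 - 93.6 = 6.4%

6.4%


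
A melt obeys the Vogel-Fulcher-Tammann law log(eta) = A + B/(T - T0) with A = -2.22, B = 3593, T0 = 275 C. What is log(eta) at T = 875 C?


VFT equation: log(eta) = A + B / (T - T0)
  T - T0 = 875 - 275 = 600
  B / (T - T0) = 3593 / 600 = 5.988
  log(eta) = -2.22 + 5.988 = 3.768

3.768


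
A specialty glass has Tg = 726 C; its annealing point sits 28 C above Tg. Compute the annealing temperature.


The annealing temperature is Tg plus the offset:
  T_anneal = 726 + 28 = 754 C

754 C


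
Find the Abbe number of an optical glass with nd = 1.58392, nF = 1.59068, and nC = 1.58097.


Abbe number formula: Vd = (nd - 1) / (nF - nC)
  nd - 1 = 1.58392 - 1 = 0.58392
  nF - nC = 1.59068 - 1.58097 = 0.00971
  Vd = 0.58392 / 0.00971 = 60.14

60.14


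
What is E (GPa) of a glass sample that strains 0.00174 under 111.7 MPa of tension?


Young's modulus: E = stress / strain
  E = 111.7 MPa / 0.00174 = 64195.4 MPa
Convert to GPa: 64195.4 / 1000 = 64.2 GPa

64.2 GPa


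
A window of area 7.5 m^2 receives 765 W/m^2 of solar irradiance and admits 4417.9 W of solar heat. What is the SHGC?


Rearrange Q = Area * SHGC * Irradiance:
  SHGC = Q / (Area * Irradiance)
  SHGC = 4417.9 / (7.5 * 765) = 0.77

0.77


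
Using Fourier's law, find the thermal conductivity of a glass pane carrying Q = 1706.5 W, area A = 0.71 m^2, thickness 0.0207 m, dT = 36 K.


Fourier's law rearranged: k = Q * t / (A * dT)
  Numerator = 1706.5 * 0.0207 = 35.32455
  Denominator = 0.71 * 36 = 25.56
  k = 35.32455 / 25.56 = 1.382 W/mK

1.382 W/mK


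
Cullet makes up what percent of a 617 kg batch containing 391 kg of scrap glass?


Cullet ratio = (cullet mass / total batch mass) * 100
  Ratio = 391 / 617 * 100 = 63.37%

63.37%


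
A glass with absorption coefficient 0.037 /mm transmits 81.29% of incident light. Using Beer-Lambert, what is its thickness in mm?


Rearrange T = exp(-alpha * thickness):
  thickness = -ln(T) / alpha
  T = 81.29/100 = 0.8129
  ln(T) = -0.20715
  -ln(T) = 0.20715
  thickness = 0.20715 / 0.037 = 5.6 mm

5.6 mm


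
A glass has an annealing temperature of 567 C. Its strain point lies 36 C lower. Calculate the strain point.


Strain point = annealing point - difference:
  T_strain = 567 - 36 = 531 C

531 C


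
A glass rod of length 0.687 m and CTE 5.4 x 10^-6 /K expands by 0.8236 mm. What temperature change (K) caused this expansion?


Rearrange dL = alpha * L0 * dT for dT:
  dT = dL / (alpha * L0)
  dL (m) = 0.8236 / 1000 = 0.0008236
  dT = 0.0008236 / ((5.4 x 10^-6) * 0.687) = 222.0 K

222.0 K


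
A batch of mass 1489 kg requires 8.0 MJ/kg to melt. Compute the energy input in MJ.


Total energy = mass * specific energy
  E = 1489 * 8.0 = 11912 MJ

11912 MJ


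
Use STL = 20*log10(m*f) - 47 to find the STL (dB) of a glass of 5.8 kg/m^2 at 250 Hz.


Mass law: STL = 20 * log10(m * f) - 47
  m * f = 5.8 * 250 = 1450
  log10(1450) = 3.16137
  STL = 20 * 3.16137 - 47 = 63.2274 - 47 = 16.2 dB

16.2 dB


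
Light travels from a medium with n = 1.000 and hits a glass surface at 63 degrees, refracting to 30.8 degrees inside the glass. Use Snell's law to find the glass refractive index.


Apply Snell's law: n1 * sin(theta1) = n2 * sin(theta2)
  n2 = n1 * sin(theta1) / sin(theta2)
  sin(63) = 0.891007
  sin(30.8) = 0.512043
  n2 = 1.000 * 0.891007 / 0.512043 = 1.7401

1.7401


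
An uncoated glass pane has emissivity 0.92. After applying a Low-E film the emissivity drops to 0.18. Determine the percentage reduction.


Percentage reduction = (1 - coated/uncoated) * 100
  Ratio = 0.18 / 0.92 = 0.1957
  Reduction = (1 - 0.1957) * 100 = 80.4%

80.4%


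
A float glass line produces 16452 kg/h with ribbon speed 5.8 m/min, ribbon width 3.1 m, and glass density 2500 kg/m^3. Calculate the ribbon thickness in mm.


Ribbon cross-section from mass balance:
  Volume rate = throughput / density = 16452 / 2500 = 6.5808 m^3/h
  thickness = volume rate / (speed * 60 * width), i.e.
  thickness = throughput / (60 * speed * width * density) * 1000
  thickness = 16452 / (60 * 5.8 * 3.1 * 2500) * 1000 = 6.1 mm

6.1 mm


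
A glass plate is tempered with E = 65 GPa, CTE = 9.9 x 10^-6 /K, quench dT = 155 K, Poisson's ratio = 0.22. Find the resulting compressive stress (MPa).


Tempering stress: sigma = E * alpha * dT / (1 - nu)
  E (MPa) = 65 * 1000 = 65000
  Numerator = 65000 * (9.9 x 10^-6) * 155 = 99.7425
  Denominator = 1 - 0.22 = 0.78
  sigma = 99.7425 / 0.78 = 127.9 MPa

127.9 MPa


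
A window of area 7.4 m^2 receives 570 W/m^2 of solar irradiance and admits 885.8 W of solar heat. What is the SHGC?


Rearrange Q = Area * SHGC * Irradiance:
  SHGC = Q / (Area * Irradiance)
  SHGC = 885.8 / (7.4 * 570) = 0.21

0.21


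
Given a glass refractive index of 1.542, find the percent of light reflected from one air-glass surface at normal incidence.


Fresnel reflectance at normal incidence:
  R = ((n - 1)/(n + 1))^2
  (n - 1)/(n + 1) = (1.542 - 1)/(1.542 + 1) = 0.213218
  R = 0.213218^2 = 0.0454619
  R(%) = 0.0454619 * 100 = 4.546%

4.546%


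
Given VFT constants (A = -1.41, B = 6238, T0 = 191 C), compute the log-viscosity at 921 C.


VFT equation: log(eta) = A + B / (T - T0)
  T - T0 = 921 - 191 = 730
  B / (T - T0) = 6238 / 730 = 8.545
  log(eta) = -1.41 + 8.545 = 7.135

7.135


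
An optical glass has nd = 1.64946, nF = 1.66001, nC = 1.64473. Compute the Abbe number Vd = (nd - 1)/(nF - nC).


Abbe number formula: Vd = (nd - 1) / (nF - nC)
  nd - 1 = 1.64946 - 1 = 0.64946
  nF - nC = 1.66001 - 1.64473 = 0.01528
  Vd = 0.64946 / 0.01528 = 42.5

42.5


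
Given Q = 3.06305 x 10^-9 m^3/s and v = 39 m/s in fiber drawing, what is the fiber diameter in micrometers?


Cross-sectional area from continuity:
  A = Q / v = 3.06305 x 10^-9 / 39 = 7.853974 x 10^-11 m^2
Diameter from circular cross-section:
  d = sqrt(4A / pi) * 10^6 (m -> um)
  d = sqrt(4 * 7.853974 x 10^-11 / pi) * 10^6 = 10.0 um

10.0 um


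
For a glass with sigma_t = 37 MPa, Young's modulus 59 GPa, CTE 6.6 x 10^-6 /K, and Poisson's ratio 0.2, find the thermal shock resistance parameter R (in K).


Thermal shock resistance: R = sigma * (1 - nu) / (E * alpha)
  Numerator = 37 * (1 - 0.2) = 29.6
  Denominator = 59 * 1000 * (6.6 x 10^-6) = 0.3894
  R = 29.6 / 0.3894 = 76.0 K

76.0 K


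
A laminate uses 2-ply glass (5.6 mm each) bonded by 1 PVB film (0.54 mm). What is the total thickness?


Total thickness = glass contribution + PVB contribution
  Glass: 2 * 5.6 = 11.2 mm
  PVB: 1 * 0.54 = 0.54 mm
  Total = 11.2 + 0.54 = 11.74 mm

11.74 mm


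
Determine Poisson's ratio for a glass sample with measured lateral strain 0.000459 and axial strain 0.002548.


Poisson's ratio: nu = lateral strain / axial strain
  nu = 0.000459 / 0.002548 = 0.1801

0.1801


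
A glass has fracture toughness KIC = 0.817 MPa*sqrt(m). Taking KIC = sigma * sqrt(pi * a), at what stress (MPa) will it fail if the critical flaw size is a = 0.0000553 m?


Rearrange KIC = sigma * sqrt(pi * a):
  sigma = KIC / sqrt(pi * a)
  sqrt(pi * 0.0000553) = 0.013181
  sigma = 0.817 / 0.013181 = 61.98 MPa

61.98 MPa


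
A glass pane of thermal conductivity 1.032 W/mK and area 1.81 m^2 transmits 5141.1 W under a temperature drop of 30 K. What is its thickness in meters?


Fourier's law: t = k * A * dT / Q
  t = 1.032 * 1.81 * 30 / 5141.1
  t = 56.0376 / 5141.1 = 0.0109 m

0.0109 m


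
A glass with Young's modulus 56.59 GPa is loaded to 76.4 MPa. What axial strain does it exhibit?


Rearrange E = sigma / epsilon:
  epsilon = sigma / E
  E (MPa) = 56.59 * 1000 = 56590
  epsilon = 76.4 / 56590 = 0.00135

0.00135


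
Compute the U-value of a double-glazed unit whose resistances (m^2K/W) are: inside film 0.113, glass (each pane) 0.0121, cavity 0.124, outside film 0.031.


Total thermal resistance (series):
  R_total = R_in + R_glass + R_air + R_glass + R_out
  R_total = 0.113 + 0.0121 + 0.124 + 0.0121 + 0.031 = 0.2922 m^2K/W
U-value = 1 / R_total = 1 / 0.2922 = 3.422 W/m^2K

3.422 W/m^2K


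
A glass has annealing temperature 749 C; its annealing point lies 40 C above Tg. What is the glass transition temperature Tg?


Rearrange T_anneal = Tg + offset for Tg:
  Tg = T_anneal - offset = 749 - 40 = 709 C

709 C


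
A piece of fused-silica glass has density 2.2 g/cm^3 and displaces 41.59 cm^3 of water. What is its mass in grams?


Rearrange rho = m / V:
  m = rho * V
  m = 2.2 * 41.59 = 91.498 g

91.498 g


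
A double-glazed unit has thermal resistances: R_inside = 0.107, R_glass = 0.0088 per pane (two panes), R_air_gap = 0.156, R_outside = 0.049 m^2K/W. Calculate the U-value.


Total thermal resistance (series):
  R_total = R_in + R_glass + R_air + R_glass + R_out
  R_total = 0.107 + 0.0088 + 0.156 + 0.0088 + 0.049 = 0.3296 m^2K/W
U-value = 1 / R_total = 1 / 0.3296 = 3.034 W/m^2K

3.034 W/m^2K


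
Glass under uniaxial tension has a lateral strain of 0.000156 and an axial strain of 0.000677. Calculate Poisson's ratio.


Poisson's ratio: nu = lateral strain / axial strain
  nu = 0.000156 / 0.000677 = 0.2304

0.2304


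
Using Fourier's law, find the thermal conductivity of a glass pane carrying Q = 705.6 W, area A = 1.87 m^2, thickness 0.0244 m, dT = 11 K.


Fourier's law rearranged: k = Q * t / (A * dT)
  Numerator = 705.6 * 0.0244 = 17.21664
  Denominator = 1.87 * 11 = 20.57
  k = 17.21664 / 20.57 = 0.837 W/mK

0.837 W/mK


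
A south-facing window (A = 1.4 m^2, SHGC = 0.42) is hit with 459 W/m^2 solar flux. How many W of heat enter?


Solar heat gain: Q = Area * SHGC * Irradiance
  Q = 1.4 * 0.42 * 459 = 269.9 W

269.9 W


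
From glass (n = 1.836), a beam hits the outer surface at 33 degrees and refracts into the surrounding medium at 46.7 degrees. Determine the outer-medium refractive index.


Apply Snell's law: n1 * sin(theta1) = n2 * sin(theta2)
  n2 = n1 * sin(theta1) / sin(theta2)
  sin(33) = 0.544639
  sin(46.7) = 0.727773
  n2 = 1.836 * 0.544639 / 0.727773 = 1.374

1.374
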